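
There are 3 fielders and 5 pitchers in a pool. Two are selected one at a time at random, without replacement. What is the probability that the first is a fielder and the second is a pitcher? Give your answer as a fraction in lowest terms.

Multiply the conditional probabilities at each draw: 3/8 · 5/7 = 15/56.

15/56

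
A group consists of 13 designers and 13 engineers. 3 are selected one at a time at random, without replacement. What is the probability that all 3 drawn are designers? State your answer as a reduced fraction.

11/100

Multiply the conditional probabilities at each draw: 13/26 · 12/25 · 11/24 = 1716/15600 = 11/100.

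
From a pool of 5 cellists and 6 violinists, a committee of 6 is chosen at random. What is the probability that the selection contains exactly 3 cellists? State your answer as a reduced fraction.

100/231

There are C(11,6) = 462 ways to choose 6 from 11.
Selections with exactly 3 cellists: choose 3 of the 5 cellists and 3 of the 6 violinists, C(5,3)·C(6,3) = 10·20 = 200.
Probability = 200/462 = 100/231.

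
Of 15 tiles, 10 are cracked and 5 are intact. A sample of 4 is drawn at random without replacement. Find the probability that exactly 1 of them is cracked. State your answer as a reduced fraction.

20/273

The sample space is all 4-subsets of the 15: C(15,4) = 1365.
Selections with exactly 1 cracked: choose 1 of the 10 cracked and 3 of the 5 intact, C(10,1)·C(5,3) = 10·10 = 100.
Probability = 100/1365 = 20/273.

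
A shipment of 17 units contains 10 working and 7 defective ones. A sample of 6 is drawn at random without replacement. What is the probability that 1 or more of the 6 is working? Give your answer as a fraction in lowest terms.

1767/1768

Total selections: C(17,6) = 12376.
The complement is all 6 are defective: C(7,6) = 7.
Probability = 1 − 7/12376 = 12369/12376 = 1767/1768.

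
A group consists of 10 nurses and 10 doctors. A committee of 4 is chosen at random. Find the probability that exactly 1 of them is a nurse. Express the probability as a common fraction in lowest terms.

80/323

The sample space is all 4-subsets of the 20: C(20,4) = 4845.
Selections with exactly 1 nurse: choose 1 of the 10 nurses and 3 of the 10 doctors, C(10,1)·C(10,3) = 10·120 = 1200.
Probability = 1200/4845 = 80/323.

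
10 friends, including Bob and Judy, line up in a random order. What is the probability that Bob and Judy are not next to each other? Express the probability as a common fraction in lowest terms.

4/5

There are 10! = 3628800 arrangements.
Arrangements with Bob and Judy adjacent: 2·9! = 725760.
So not adjacent: 3628800 − 725760 = 2903040, probability 2903040/3628800 = 4/5.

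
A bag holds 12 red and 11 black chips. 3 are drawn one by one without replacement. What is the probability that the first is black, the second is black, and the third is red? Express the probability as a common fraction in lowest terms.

20/161

Multiply the conditional probabilities at each draw: 11/23 · 10/22 · 12/21 = 1320/10626 = 20/161.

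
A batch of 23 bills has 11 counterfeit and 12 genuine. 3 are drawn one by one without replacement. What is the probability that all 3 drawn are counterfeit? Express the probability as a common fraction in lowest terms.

Multiply the conditional probabilities at each draw: 11/23 · 10/22 · 9/21 = 990/10626 = 15/161.

15/161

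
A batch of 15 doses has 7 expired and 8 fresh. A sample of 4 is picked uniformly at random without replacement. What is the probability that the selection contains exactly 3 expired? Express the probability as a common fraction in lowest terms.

There are C(15,4) = 1365 ways to choose 4 from 15.
Selections with exactly 3 expired: choose 3 of the 7 expired and 1 of the 8 fresh, C(7,3)·C(8,1) = 35·8 = 280.
Probability = 280/1365 = 8/39.

8/39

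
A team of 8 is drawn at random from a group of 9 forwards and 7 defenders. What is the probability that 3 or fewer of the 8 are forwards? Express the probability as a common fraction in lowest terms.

Total selections: C(16,8) = 12870.
Favorable selections (3 or fewer forwards): C(9,1)·C(7,7) + C(9,2)·C(7,6) + C(9,3)·C(7,5) = 9 + 252 + 1764 = 2025.
Probability = 2025/12870 = 45/286.

45/286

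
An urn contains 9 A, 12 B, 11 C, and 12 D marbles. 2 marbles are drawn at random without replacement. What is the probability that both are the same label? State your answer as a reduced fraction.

There are C(44,2) = 946 ways to draw 2 marbles.
All same label: C(9,2) + C(12,2) + C(11,2) + C(12,2) = 36 + 66 + 55 + 66 = 223.
Probability = 223/946.

223/946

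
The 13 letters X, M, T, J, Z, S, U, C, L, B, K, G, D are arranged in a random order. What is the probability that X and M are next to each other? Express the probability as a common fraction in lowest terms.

2/13

There are 13! = 6227020800 arrangements.
Treat X and M as a block: 12! arrangements of the blocks × 2 orders within the block = 2·479001600 = 958003200.
Probability = 958003200/6227020800 = 2/13.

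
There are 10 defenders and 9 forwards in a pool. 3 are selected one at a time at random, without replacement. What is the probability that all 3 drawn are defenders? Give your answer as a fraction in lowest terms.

40/323

Multiply the conditional probabilities at each draw: 10/19 · 9/18 · 8/17 = 720/5814 = 40/323.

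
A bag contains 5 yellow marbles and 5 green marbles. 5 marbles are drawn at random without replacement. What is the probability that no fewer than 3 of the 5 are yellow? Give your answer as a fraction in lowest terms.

1/2

Total selections: C(10,5) = 252.
Favorable selections (no fewer than 3 yellow): C(5,3)·C(5,2) + C(5,4)·C(5,1) + C(5,5)·C(5,0) = 100 + 25 + 1 = 126.
Probability = 126/252 = 1/2.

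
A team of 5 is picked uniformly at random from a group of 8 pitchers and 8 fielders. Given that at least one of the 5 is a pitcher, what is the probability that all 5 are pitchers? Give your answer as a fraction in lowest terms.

Work in counts. Selections with at least one pitcher: C(16,5) − C(8,5) = 4368 − 56 = 4312.
Of those, selections where all 5 are pitchers: C(8,5) = 56.
Conditional probability = 56/4312 = 1/77.

1/77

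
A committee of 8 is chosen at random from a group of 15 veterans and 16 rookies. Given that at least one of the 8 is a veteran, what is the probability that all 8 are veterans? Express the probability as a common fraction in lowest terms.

Work in counts. Selections with at least one veteran: C(31,8) − C(16,8) = 7888725 − 12870 = 7875855.
Of those, selections where all 8 are veterans: C(15,8) = 6435.
Conditional probability = 6435/7875855 = 11/13463.

11/13463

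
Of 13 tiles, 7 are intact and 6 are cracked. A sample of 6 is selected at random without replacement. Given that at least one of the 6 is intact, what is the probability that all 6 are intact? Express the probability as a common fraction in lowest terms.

1/245

Work in counts. Selections with at least one intact: C(13,6) − C(6,6) = 1716 − 1 = 1715.
Of those, selections where all 6 are intact: C(7,6) = 7.
Conditional probability = 7/1715 = 1/245.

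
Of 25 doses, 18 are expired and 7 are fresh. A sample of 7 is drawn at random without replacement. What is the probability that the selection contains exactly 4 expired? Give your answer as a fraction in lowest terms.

There are C(25,7) = 480700 ways to choose 7 from 25.
Selections with exactly 4 expired: choose 4 of the 18 expired and 3 of the 7 fresh, C(18,4)·C(7,3) = 3060·35 = 107100.
Probability = 107100/480700 = 1071/4807.

1071/4807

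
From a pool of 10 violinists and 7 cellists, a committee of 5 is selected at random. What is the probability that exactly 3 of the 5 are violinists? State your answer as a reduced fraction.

Total number of selections: C(17,5) = 6188.
Selections with exactly 3 violinists: choose 3 of the 10 violinists and 2 of the 7 cellists, C(10,3)·C(7,2) = 120·21 = 2520.
Probability = 2520/6188 = 90/221.

90/221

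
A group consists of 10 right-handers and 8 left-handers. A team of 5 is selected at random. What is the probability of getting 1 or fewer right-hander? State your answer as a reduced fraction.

Total selections: C(18,5) = 8568.
Favorable selections (1 or fewer right-hander): C(10,0)·C(8,5) + C(10,1)·C(8,4) = 56 + 700 = 756.
Probability = 756/8568 = 3/34.

3/34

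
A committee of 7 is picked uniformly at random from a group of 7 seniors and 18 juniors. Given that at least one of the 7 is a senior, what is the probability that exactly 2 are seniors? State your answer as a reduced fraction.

44982/112219

Work in counts. Selections with at least one senior: C(25,7) − C(18,7) = 480700 − 31824 = 448876.
Of those, selections where exactly 2 are seniors: C(7,2)·C(18,5) = 21·8568 = 179928.
Conditional probability = 179928/448876 = 44982/112219.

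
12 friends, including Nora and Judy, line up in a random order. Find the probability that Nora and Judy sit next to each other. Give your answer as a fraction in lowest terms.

There are 12! = 479001600 arrangements.
Treat Nora and Judy as a block: 11! arrangements of the blocks × 2 orders within the block = 2·39916800 = 79833600.
Probability = 79833600/479001600 = 1/6.

1/6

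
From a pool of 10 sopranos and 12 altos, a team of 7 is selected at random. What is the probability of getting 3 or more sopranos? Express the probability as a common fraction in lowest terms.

Total selections: C(22,7) = 170544.
Favorable selections (3 or more sopranos): C(10,3)·C(12,4) + C(10,4)·C(12,3) + C(10,5)·C(12,2) + C(10,6)·C(12,1) + C(10,7)·C(12,0) = 59400 + 46200 + 16632 + 2520 + 120 = 124872.
Probability = 124872/170544 = 473/646.

473/646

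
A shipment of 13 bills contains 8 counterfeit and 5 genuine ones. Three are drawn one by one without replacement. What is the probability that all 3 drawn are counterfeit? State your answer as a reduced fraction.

Multiply the conditional probabilities at each draw: 8/13 · 7/12 · 6/11 = 336/1716 = 28/143.

28/143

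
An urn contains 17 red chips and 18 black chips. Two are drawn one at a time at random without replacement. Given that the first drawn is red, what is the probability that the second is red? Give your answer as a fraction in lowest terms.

8/17

After removing one red, 34 remain: 16 red and 18 black.
So the probability the next is red is 16/34 = 8/17.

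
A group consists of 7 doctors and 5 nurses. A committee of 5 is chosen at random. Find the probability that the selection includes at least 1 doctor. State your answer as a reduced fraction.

791/792

There are C(12,5) = 792 ways to choose the 5.
The complement is all 5 are nurses: C(5,5) = 1.
Probability = 1 − 1/792 = 791/792.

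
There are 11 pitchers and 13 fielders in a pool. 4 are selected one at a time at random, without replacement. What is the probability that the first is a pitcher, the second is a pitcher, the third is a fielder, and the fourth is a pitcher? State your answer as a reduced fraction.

Multiply the conditional probabilities at each draw: 11/24 · 10/23 · 13/22 · 9/21 = 12870/255024 = 65/1288.

65/1288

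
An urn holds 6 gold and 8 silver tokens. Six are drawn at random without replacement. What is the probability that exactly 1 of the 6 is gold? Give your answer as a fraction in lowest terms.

16/143

There are C(14,6) = 3003 ways to choose 6 from 14.
Selections with exactly 1 gold: choose 1 of the 6 gold and 5 of the 8 silver, C(6,1)·C(8,5) = 6·56 = 336.
Probability = 336/3003 = 16/143.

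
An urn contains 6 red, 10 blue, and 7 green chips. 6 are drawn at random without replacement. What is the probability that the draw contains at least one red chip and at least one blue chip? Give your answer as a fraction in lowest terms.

28954/33649

There are C(23,6) = 100947 possible draws.
By inclusion-exclusion on the complements, draws missing all red or all blue: C(17,6) + C(13,6) − C(7,6) = 12376 + 1716 − 7 = 14085.
So draws with at least one of each: 100947 − 14085 = 86862, probability 86862/100947 = 28954/33649.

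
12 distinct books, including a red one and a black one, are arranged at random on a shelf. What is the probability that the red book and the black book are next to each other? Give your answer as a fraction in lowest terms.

1/6

There are 12! = 479001600 arrangements.
Treat the red book and the black book as a block: 11! arrangements of the blocks × 2 orders within the block = 2·39916800 = 79833600.
Probability = 79833600/479001600 = 1/6.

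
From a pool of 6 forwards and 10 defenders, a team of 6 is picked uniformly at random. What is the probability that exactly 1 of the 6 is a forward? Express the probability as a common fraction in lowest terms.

27/143

Total number of selections: C(16,6) = 8008.
Selections with exactly 1 forward: choose 1 of the 6 forwards and 5 of the 10 defenders, C(6,1)·C(10,5) = 6·252 = 1512.
Probability = 1512/8008 = 27/143.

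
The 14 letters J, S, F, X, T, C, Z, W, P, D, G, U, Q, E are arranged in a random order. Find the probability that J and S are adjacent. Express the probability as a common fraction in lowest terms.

1/7

There are 14! = 87178291200 arrangements.
Treat J and S as a block: 13! arrangements of the blocks × 2 orders within the block = 2·6227020800 = 12454041600.
Probability = 12454041600/87178291200 = 1/7.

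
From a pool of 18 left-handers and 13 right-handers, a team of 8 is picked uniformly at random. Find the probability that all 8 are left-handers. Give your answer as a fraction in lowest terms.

374/67425

There are C(31,8) = 7888725 possible selections.
Selections with all left-handers: C(18,8) = 43758.
Probability = 43758/7888725 = 374/67425.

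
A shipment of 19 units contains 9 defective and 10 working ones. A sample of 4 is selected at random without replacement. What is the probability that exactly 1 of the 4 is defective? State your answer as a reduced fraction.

Total number of selections: C(19,4) = 3876.
Selections with exactly 1 defective: choose 1 of the 9 defective and 3 of the 10 working, C(9,1)·C(10,3) = 9·120 = 1080.
Probability = 1080/3876 = 90/323.

90/323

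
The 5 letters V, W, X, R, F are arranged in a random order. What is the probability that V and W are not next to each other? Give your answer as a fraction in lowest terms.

3/5

There are 5! = 120 arrangements.
Arrangements with V and W adjacent: 2·4! = 48.
So not adjacent: 120 − 48 = 72, probability 72/120 = 3/5.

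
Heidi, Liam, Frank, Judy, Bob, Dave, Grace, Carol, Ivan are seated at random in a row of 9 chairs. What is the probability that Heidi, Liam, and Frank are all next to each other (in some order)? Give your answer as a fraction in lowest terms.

There are 9! = 362880 arrangements.
Treat the three as one block: 7! placements × 3! orders within the block = 5040·6 = 30240.
Probability = 30240/362880 = 1/12.

1/12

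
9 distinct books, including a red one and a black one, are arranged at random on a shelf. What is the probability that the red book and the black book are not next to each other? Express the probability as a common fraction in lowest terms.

7/9

There are 9! = 362880 arrangements.
Arrangements with the red book and the black book adjacent: 2·8! = 80640.
So not adjacent: 362880 − 80640 = 282240, probability 282240/362880 = 7/9.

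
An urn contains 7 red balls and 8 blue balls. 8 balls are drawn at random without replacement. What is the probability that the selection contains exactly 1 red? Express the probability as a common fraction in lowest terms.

56/6435

The sample space is all 8-subsets of the 15: C(15,8) = 6435.
Selections with exactly 1 red: choose 1 of the 7 red and 7 of the 8 blue, C(7,1)·C(8,7) = 7·8 = 56.
Probability = 56/6435.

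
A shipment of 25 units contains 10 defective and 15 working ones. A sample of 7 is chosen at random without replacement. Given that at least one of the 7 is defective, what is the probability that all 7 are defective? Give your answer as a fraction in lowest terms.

Work in counts. Selections with at least one defective: C(25,7) − C(15,7) = 480700 − 6435 = 474265.
Of those, selections where all 7 are defective: C(10,7) = 120.
Conditional probability = 120/474265 = 24/94853.

24/94853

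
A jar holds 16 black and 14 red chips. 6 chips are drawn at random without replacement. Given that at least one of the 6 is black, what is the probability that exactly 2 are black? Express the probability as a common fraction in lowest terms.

Work in counts. Selections with at least one black: C(30,6) − C(14,6) = 593775 − 3003 = 590772.
Of those, selections where exactly 2 are black: C(16,2)·C(14,4) = 120·1001 = 120120.
Conditional probability = 120120/590772 = 110/541.

110/541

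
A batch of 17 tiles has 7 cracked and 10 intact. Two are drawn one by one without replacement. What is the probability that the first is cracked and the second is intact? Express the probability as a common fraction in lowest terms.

Multiply the conditional probabilities at each draw: 7/17 · 10/16 = 70/272 = 35/136.

35/136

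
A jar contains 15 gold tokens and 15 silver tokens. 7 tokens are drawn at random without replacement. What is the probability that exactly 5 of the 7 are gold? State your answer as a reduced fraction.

539/3480

There are C(30,7) = 2035800 ways to choose 7 from 30.
Selections with exactly 5 gold: choose 5 of the 15 gold and 2 of the 15 silver, C(15,5)·C(15,2) = 3003·105 = 315315.
Probability = 315315/2035800 = 539/3480.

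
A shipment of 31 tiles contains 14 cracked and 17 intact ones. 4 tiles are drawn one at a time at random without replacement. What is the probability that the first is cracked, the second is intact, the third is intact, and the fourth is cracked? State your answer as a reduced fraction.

884/13485

Multiply the conditional probabilities at each draw: 14/31 · 17/30 · 16/29 · 13/28 = 49504/755160 = 884/13485.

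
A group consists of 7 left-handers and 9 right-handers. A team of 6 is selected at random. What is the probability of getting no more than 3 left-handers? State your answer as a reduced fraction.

There are C(16,6) = 8008 ways to choose the 6.
Count the complement (more than 3 left-handers): C(7,4)·C(9,2) + C(7,5)·C(9,1) + C(7,6)·C(9,0) = 1260 + 189 + 7 = 1456.
Probability = 1 − 1456/8008 = 6552/8008 = 9/11.

9/11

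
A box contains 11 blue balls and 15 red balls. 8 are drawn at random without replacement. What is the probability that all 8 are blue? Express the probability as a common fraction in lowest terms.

3/28405

There are C(26,8) = 1562275 possible selections.
Selections with all blue: C(11,8) = 165.
Probability = 165/1562275 = 3/28405.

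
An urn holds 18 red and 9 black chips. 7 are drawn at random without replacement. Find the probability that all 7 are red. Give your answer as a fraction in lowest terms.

136/3795

There are C(27,7) = 888030 possible selections.
Selections with all red: C(18,7) = 31824.
Probability = 31824/888030 = 136/3795.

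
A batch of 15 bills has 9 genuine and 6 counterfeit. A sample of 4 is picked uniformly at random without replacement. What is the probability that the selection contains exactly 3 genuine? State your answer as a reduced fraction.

24/65

Total number of selections: C(15,4) = 1365.
Selections with exactly 3 genuine: choose 3 of the 9 genuine and 1 of the 6 counterfeit, C(9,3)·C(6,1) = 84·6 = 504.
Probability = 504/1365 = 24/65.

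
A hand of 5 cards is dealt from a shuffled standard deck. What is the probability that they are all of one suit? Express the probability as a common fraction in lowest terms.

33/16660

There are C(52,5) = 2598960 possible 5-card hands.
Hands of one suit: 4 suits × C(13,5) = 4·1287 = 5148.
Probability = 5148/2598960 = 33/16660.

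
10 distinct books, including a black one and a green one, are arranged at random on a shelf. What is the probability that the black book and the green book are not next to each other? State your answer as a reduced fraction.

There are 10! = 3628800 arrangements.
Arrangements with the black book and the green book adjacent: 2·9! = 725760.
So not adjacent: 3628800 − 725760 = 2903040, probability 2903040/3628800 = 4/5.

4/5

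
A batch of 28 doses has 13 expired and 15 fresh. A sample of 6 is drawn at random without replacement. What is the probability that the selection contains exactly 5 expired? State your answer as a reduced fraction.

33/644

Total number of selections: C(28,6) = 376740.
Selections with exactly 5 expired: choose 5 of the 13 expired and 1 of the 15 fresh, C(13,5)·C(15,1) = 1287·15 = 19305.
Probability = 19305/376740 = 33/644.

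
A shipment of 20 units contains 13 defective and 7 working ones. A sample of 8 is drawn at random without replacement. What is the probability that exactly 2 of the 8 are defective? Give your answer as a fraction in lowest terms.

7/1615

The sample space is all 8-subsets of the 20: C(20,8) = 125970.
Selections with exactly 2 defective: choose 2 of the 13 defective and 6 of the 7 working, C(13,2)·C(7,6) = 78·7 = 546.
Probability = 546/125970 = 7/1615.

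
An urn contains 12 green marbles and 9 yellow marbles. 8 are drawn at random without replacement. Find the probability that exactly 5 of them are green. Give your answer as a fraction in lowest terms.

The sample space is all 8-subsets of the 21: C(21,8) = 203490.
Selections with exactly 5 green: choose 5 of the 12 green and 3 of the 9 yellow, C(12,5)·C(9,3) = 792·84 = 66528.
Probability = 66528/203490 = 528/1615.

528/1615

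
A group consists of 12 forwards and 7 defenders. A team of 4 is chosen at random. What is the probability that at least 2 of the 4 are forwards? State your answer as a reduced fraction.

Total selections: C(19,4) = 3876.
Count the complement (fewer than 2 forwards): C(12,0)·C(7,4) + C(12,1)·C(7,3) = 35 + 420 = 455.
Probability = 1 − 455/3876 = 3421/3876.

3421/3876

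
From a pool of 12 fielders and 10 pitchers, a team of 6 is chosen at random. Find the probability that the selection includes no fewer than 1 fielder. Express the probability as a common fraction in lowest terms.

3543/3553

Total selections: C(22,6) = 74613.
The complement is all 6 are pitchers: C(10,6) = 210.
Probability = 1 − 210/74613 = 74403/74613 = 3543/3553.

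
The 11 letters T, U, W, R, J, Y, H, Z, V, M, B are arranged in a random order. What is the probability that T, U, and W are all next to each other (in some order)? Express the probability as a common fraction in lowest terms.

3/55

There are 11! = 39916800 arrangements.
Treat the three as one block: 9! placements × 3! orders within the block = 362880·6 = 2177280.
Probability = 2177280/39916800 = 3/55.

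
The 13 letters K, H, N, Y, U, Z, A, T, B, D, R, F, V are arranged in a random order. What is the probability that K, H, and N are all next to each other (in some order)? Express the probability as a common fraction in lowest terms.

1/26

There are 13! = 6227020800 arrangements.
Treat the three as one block: 11! placements × 3! orders within the block = 39916800·6 = 239500800.
Probability = 239500800/6227020800 = 1/26.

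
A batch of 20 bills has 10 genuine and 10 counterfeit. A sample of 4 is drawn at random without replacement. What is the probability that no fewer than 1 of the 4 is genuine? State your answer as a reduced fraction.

There are C(20,4) = 4845 ways to choose the 4.
The complement is all 4 are counterfeit: C(10,4) = 210.
Probability = 1 − 210/4845 = 4635/4845 = 309/323.

309/323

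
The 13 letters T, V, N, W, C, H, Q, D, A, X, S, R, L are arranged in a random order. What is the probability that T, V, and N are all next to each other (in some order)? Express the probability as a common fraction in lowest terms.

There are 13! = 6227020800 arrangements.
Treat the three as one block: 11! placements × 3! orders within the block = 39916800·6 = 239500800.
Probability = 239500800/6227020800 = 1/26.

1/26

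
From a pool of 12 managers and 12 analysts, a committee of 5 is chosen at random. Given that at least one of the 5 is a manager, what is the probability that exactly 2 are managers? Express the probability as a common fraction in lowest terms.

Work in counts. Selections with at least one manager: C(24,5) − C(12,5) = 42504 − 792 = 41712.
Of those, selections where exactly 2 are managers: C(12,2)·C(12,3) = 66·220 = 14520.
Conditional probability = 14520/41712 = 55/158.

55/158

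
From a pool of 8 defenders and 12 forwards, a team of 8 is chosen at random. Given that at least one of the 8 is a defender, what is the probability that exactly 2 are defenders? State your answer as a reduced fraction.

Work in counts. Selections with at least one defender: C(20,8) − C(12,8) = 125970 − 495 = 125475.
Of those, selections where exactly 2 are defenders: C(8,2)·C(12,6) = 28·924 = 25872.
Conditional probability = 25872/125475 = 1232/5975.

1232/5975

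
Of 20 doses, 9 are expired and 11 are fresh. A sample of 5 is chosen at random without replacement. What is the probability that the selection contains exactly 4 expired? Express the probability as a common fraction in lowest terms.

Total number of selections: C(20,5) = 15504.
Selections with exactly 4 expired: choose 4 of the 9 expired and 1 of the 11 fresh, C(9,4)·C(11,1) = 126·11 = 1386.
Probability = 1386/15504 = 231/2584.

231/2584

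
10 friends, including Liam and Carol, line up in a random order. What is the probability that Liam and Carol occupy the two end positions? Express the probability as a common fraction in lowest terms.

1/45

There are 10! = 3628800 arrangements.
Place Liam and Carol at the ends in 2 ways, arrange the remaining 8 in 8! = 40320 ways: 2·40320 = 80640.
Probability = 80640/3628800 = 1/45.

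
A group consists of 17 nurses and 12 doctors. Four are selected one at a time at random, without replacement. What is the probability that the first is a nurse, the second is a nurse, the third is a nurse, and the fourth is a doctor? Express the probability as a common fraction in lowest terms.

680/7917

Multiply the conditional probabilities at each draw: 17/29 · 16/28 · 15/27 · 12/26 = 48960/570024 = 680/7917.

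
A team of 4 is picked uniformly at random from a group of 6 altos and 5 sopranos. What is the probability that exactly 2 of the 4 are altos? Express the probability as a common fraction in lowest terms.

5/11

Total number of selections: C(11,4) = 330.
Selections with exactly 2 altos: choose 2 of the 6 altos and 2 of the 5 sopranos, C(6,2)·C(5,2) = 15·10 = 150.
Probability = 150/330 = 5/11.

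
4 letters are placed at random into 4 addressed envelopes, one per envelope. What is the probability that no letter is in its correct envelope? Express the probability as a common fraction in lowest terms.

There are 4! = 24 assignments.
By inclusion-exclusion, assignments with no fixed points: C(4,0)·4! − C(4,1)·3! + C(4,2)·2! − C(4,3)·1! + C(4,4)·0! = 9.
Probability = 9/24 = 3/8.

3/8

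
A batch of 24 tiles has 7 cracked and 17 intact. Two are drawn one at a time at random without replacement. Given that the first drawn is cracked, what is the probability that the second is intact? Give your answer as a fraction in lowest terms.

After removing one cracked, 23 remain: 6 cracked and 17 intact.
So the probability the next is intact is 17/23.

17/23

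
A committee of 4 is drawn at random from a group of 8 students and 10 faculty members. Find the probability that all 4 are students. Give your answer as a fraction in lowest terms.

There are C(18,4) = 3060 possible selections.
Selections with all students: C(8,4) = 70.
Probability = 70/3060 = 7/306.

7/306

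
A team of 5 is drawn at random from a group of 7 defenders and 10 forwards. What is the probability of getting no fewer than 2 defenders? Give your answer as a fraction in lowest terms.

319/442

There are C(17,5) = 6188 ways to choose the 5.
Count the complement (fewer than 2 defenders): C(7,0)·C(10,5) + C(7,1)·C(10,4) = 252 + 1470 = 1722.
Probability = 1 − 1722/6188 = 4466/6188 = 319/442.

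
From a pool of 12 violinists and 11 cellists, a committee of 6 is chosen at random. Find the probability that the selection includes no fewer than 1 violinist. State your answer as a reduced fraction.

Total selections: C(23,6) = 100947.
The complement is all 6 are cellists: C(11,6) = 462.
Probability = 1 − 462/100947 = 100485/100947 = 435/437.

435/437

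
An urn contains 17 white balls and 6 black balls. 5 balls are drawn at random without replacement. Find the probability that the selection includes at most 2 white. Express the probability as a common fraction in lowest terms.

271/3059

There are C(23,5) = 33649 ways to choose the 5.
Favorable selections (at most 2 white): C(17,0)·C(6,5) + C(17,1)·C(6,4) + C(17,2)·C(6,3) = 6 + 255 + 2720 = 2981.
Probability = 2981/33649 = 271/3059.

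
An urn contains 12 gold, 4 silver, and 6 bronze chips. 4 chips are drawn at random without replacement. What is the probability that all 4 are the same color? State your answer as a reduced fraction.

There are C(22,4) = 7315 ways to draw 4 chips.
All same color: C(12,4) + C(4,4) + C(6,4) = 495 + 1 + 15 = 511.
Probability = 511/7315 = 73/1045.

73/1045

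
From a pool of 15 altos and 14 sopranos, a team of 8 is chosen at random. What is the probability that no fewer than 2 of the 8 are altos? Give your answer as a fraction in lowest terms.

9878/10005

Total selections: C(29,8) = 4292145.
Favorable selections (no fewer than 2 altos): C(15,2)·C(14,6) + C(15,3)·C(14,5) + C(15,4)·C(14,4) + C(15,5)·C(14,3) + C(15,6)·C(14,2) + C(15,7)·C(14,1) + C(15,8)·C(14,0) = 315315 + 910910 + 1366365 + 1093092 + 455455 + 90090 + 6435 = 4237662.
Probability = 4237662/4292145 = 9878/10005.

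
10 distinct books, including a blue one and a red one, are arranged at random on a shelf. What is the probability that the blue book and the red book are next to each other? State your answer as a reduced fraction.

There are 10! = 3628800 arrangements.
Treat the blue book and the red book as a block: 9! arrangements of the blocks × 2 orders within the block = 2·362880 = 725760.
Probability = 725760/3628800 = 1/5.

1/5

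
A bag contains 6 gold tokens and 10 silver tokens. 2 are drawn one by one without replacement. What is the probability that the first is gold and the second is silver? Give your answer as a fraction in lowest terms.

1/4

Multiply the conditional probabilities at each draw: 6/16 · 10/15 = 60/240 = 1/4.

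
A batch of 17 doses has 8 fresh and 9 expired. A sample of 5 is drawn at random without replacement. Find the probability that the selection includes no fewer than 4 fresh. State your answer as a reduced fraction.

Total selections: C(17,5) = 6188.
Favorable selections (no fewer than 4 fresh): C(8,4)·C(9,1) + C(8,5)·C(9,0) = 630 + 56 = 686.
Probability = 686/6188 = 49/442.

49/442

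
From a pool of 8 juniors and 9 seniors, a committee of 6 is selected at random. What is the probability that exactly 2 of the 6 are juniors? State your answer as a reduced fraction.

Total number of selections: C(17,6) = 12376.
Selections with exactly 2 juniors: choose 2 of the 8 juniors and 4 of the 9 seniors, C(8,2)·C(9,4) = 28·126 = 3528.
Probability = 3528/12376 = 63/221.

63/221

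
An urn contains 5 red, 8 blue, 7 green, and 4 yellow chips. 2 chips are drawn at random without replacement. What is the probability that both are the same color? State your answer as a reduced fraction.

There are C(24,2) = 276 ways to draw 2 chips.
All same color: C(5,2) + C(8,2) + C(7,2) + C(4,2) = 10 + 28 + 21 + 6 = 65.
Probability = 65/276.

65/276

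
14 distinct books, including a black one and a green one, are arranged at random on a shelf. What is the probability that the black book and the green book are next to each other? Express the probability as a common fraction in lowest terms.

There are 14! = 87178291200 arrangements.
Treat the black book and the green book as a block: 13! arrangements of the blocks × 2 orders within the block = 2·6227020800 = 12454041600.
Probability = 12454041600/87178291200 = 1/7.

1/7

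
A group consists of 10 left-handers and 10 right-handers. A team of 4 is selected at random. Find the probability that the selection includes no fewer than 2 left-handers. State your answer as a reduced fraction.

229/323

There are C(20,4) = 4845 ways to choose the 4.
Favorable selections (no fewer than 2 left-handers): C(10,2)·C(10,2) + C(10,3)·C(10,1) + C(10,4)·C(10,0) = 2025 + 1200 + 210 = 3435.
Probability = 3435/4845 = 229/323.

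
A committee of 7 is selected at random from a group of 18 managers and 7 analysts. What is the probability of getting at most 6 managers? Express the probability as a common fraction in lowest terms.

112219/120175

Total selections: C(25,7) = 480700.
The complement is exactly 7 managers: C(18,7)·C(7,0) = 31824.
Probability = 1 − 31824/480700 = 448876/480700 = 112219/120175.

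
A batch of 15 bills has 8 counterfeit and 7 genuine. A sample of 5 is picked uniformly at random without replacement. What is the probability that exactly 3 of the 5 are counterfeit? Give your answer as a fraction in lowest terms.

The sample space is all 5-subsets of the 15: C(15,5) = 3003.
Selections with exactly 3 counterfeit: choose 3 of the 8 counterfeit and 2 of the 7 genuine, C(8,3)·C(7,2) = 56·21 = 1176.
Probability = 1176/3003 = 56/143.

56/143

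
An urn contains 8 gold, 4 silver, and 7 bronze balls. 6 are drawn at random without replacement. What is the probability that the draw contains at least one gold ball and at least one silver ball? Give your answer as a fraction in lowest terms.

There are C(19,6) = 27132 possible draws.
By inclusion-exclusion on the complements, draws missing all gold or all silver: C(11,6) + C(15,6) − C(7,6) = 462 + 5005 − 7 = 5460.
So draws with at least one of each: 27132 − 5460 = 21672, probability 21672/27132 = 258/323.

258/323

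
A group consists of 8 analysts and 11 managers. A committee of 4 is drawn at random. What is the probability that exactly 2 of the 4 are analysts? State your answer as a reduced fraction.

385/969

The sample space is all 4-subsets of the 19: C(19,4) = 3876.
Selections with exactly 2 analysts: choose 2 of the 8 analysts and 2 of the 11 managers, C(8,2)·C(11,2) = 28·55 = 1540.
Probability = 1540/3876 = 385/969.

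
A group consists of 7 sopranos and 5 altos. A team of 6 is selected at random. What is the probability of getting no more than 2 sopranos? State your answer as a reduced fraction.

Total selections: C(12,6) = 924.
Favorable selections (no more than 2 sopranos): C(7,1)·C(5,5) + C(7,2)·C(5,4) = 7 + 105 = 112.
Probability = 112/924 = 4/33.

4/33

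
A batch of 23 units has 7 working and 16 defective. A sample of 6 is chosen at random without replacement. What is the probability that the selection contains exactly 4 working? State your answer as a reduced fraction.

200/4807

There are C(23,6) = 100947 ways to choose 6 from 23.
Selections with exactly 4 working: choose 4 of the 7 working and 2 of the 16 defective, C(7,4)·C(16,2) = 35·120 = 4200.
Probability = 4200/100947 = 200/4807.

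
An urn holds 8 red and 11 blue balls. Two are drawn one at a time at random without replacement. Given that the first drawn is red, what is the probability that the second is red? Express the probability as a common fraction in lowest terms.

After removing one red, 18 remain: 7 red and 11 blue.
So the probability the next is red is 7/18.

7/18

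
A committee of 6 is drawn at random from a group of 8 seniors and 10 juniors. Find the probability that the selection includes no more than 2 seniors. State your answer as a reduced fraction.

There are C(18,6) = 18564 ways to choose the 6.
Favorable selections (no more than 2 seniors): C(8,0)·C(10,6) + C(8,1)·C(10,5) + C(8,2)·C(10,4) = 210 + 2016 + 5880 = 8106.
Probability = 8106/18564 = 193/442.

193/442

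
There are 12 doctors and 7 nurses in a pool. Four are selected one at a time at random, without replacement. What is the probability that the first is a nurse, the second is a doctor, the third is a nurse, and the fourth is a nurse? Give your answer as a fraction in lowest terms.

Multiply the conditional probabilities at each draw: 7/19 · 12/18 · 6/17 · 5/16 = 2520/93024 = 35/1292.

35/1292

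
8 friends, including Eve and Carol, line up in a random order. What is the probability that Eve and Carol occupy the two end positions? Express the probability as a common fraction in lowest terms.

There are 8! = 40320 arrangements.
Place Eve and Carol at the ends in 2 ways, arrange the remaining 6 in 6! = 720 ways: 2·720 = 1440.
Probability = 1440/40320 = 1/28.

1/28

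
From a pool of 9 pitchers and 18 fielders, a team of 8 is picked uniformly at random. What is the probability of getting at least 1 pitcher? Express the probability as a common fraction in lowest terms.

1691/1725

There are C(27,8) = 2220075 ways to choose the 8.
The complement is all 8 are fielders: C(18,8) = 43758.
Probability = 1 − 43758/2220075 = 2176317/2220075 = 1691/1725.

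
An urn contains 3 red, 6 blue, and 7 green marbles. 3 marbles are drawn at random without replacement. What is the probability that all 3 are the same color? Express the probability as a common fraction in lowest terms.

There are C(16,3) = 560 ways to draw 3 marbles.
All same color: C(3,3) + C(6,3) + C(7,3) = 1 + 20 + 35 = 56.
Probability = 56/560 = 1/10.

1/10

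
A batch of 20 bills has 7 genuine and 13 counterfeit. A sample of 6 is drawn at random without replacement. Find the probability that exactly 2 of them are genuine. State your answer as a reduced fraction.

Total number of selections: C(20,6) = 38760.
Selections with exactly 2 genuine: choose 2 of the 7 genuine and 4 of the 13 counterfeit, C(7,2)·C(13,4) = 21·715 = 15015.
Probability = 15015/38760 = 1001/2584.

1001/2584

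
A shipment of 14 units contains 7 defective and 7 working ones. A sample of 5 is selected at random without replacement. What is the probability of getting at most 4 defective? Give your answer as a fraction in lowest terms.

283/286

There are C(14,5) = 2002 ways to choose the 5.
The complement is exactly 5 defective: C(7,5)·C(7,0) = 21.
Probability = 1 − 21/2002 = 1981/2002 = 283/286.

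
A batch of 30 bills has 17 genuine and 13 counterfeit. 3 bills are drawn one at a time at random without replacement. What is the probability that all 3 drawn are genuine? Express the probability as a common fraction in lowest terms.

34/203

Multiply the conditional probabilities at each draw: 17/30 · 16/29 · 15/28 = 4080/24360 = 34/203.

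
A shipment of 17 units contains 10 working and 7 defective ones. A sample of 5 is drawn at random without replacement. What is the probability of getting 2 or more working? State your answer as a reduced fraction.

831/884

There are C(17,5) = 6188 ways to choose the 5.
Count the complement (fewer than 2 working): C(10,0)·C(7,5) + C(10,1)·C(7,4) = 21 + 350 = 371.
Probability = 1 − 371/6188 = 5817/6188 = 831/884.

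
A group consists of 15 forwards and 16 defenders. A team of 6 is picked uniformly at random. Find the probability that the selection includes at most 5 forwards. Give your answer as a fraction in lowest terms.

Total selections: C(31,6) = 736281.
The complement is exactly 6 forwards: C(15,6)·C(16,0) = 5005.
Probability = 1 − 5005/736281 = 731276/736281 = 8036/8091.

8036/8091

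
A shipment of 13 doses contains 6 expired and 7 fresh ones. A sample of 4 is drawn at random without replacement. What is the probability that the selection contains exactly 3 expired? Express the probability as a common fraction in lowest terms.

There are C(13,4) = 715 ways to choose 4 from 13.
Selections with exactly 3 expired: choose 3 of the 6 expired and 1 of the 7 fresh, C(6,3)·C(7,1) = 20·7 = 140.
Probability = 140/715 = 28/143.

28/143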